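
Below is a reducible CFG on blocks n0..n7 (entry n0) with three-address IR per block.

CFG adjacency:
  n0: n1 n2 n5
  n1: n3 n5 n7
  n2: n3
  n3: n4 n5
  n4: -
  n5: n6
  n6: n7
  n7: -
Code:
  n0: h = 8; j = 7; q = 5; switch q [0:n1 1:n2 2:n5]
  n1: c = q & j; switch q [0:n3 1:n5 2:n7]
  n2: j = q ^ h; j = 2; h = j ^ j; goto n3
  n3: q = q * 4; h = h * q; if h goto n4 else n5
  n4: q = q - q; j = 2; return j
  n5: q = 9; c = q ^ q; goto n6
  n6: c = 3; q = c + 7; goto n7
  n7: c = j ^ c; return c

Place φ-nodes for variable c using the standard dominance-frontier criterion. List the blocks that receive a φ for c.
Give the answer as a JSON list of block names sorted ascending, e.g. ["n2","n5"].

idom tree: n1←n0 n2←n0 n3←n0 n4←n3 n5←n0 n6←n5 n7←n0
Join-block Dom:
  n3: preds {n1,n2}: {n0,n1} ∩ {n0,n2} = {n0}; idom=n0
  n5: preds {n0,n1,n3}: {n0} ∩ {n0,n1} ∩ {n0,n3} = {n0}; idom=n0
  n7: preds {n1,n6}: {n0,n1} ∩ {n0,n5,n6} = {n0}; idom=n0

DF derivation:
  join n3 pred n1: n1 stop@n0
  join n3 pred n2: n2 stop@n0
  join n5 pred n0: · stop@n0
  join n5 pred n1: n1 stop@n0
  join n5 pred n3: n3 stop@n0
  join n7 pred n1: n1 stop@n0
  join n7 pred n6: n6→n5 stop@n0
  DF(n0)=∅
  DF(n1)={n3,n5,n7}
  DF(n2)={n3}
  DF(n3)={n5}
  DF(n4)=∅
  DF(n5)={n7}
  DF(n6)={n7}
  DF(n7)=∅

φ for c: defs {n1,n5,n6,n7}
  DF⁺ = {n3,n5,n7}

Answer: ["n3", "n5", "n7"]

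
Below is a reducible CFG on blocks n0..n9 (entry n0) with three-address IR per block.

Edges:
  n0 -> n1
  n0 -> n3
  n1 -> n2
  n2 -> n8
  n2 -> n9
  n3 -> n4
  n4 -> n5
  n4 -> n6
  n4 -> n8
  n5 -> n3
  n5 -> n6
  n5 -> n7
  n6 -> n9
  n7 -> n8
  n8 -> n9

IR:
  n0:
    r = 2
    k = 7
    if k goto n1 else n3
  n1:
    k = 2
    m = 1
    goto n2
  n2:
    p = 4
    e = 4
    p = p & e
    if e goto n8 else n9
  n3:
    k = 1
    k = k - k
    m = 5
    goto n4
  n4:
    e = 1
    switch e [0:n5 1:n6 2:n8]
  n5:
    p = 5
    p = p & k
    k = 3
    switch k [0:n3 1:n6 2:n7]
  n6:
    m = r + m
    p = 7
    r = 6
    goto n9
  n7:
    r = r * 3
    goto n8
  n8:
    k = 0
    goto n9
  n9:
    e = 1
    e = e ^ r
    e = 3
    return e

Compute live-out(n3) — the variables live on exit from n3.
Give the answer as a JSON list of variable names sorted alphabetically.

Answer: ["k", "m", "r"]

Derivation:
def/use:
  n0 def {k,r} use ∅
  n1 def {k,m} use ∅
  n2 def {e,p} use ∅
  n3 def {k,m} use ∅
  n4 def {e} use ∅
  n5 def {k,p} use {k}
  n6 def {m,p,r} use {m,r}
  n7 def {r} use {r}
  n8 def {k} use ∅
  n9 def {e} use {r}

Backward fixpoint:
  n0: in=∅ out={r}
  n1: in={r} out={r}
  n2: in={r} out={r}
  n3: in={r} out={k,m,r}
  n4: in={k,m,r} out={k,m,r}
  n5: in={k,m,r} out={m,r}
  n6: in={m,r} out={r}
  n7: in={r} out={r}
  n8: in={r} out={r}
  n9: in={r} out=∅

live-out(n3) = ["k", "m", "r"]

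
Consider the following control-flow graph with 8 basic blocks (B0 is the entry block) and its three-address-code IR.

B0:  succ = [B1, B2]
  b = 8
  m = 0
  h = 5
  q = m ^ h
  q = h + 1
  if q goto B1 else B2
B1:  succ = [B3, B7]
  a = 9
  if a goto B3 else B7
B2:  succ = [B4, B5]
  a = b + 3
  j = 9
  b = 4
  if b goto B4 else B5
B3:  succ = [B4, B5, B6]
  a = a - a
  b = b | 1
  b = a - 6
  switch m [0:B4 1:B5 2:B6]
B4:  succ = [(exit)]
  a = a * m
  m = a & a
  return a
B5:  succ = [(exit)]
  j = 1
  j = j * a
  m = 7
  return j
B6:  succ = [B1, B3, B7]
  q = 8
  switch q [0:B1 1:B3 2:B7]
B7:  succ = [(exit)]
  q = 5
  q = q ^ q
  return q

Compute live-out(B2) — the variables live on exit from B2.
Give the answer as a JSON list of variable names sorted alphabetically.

Answer: ["a", "m"]

Analysis:
def/use:
  B0 def {b,h,m,q} use ∅
  B1 def {a} use ∅
  B2 def {a,b,j} use {b}
  B3 def {a,b} use {a,b,m}
  B4 def {a,m} use {a,m}
  B5 def {j,m} use {a}
  B6 def {q} use ∅
  B7 def {q} use ∅

Backward fixpoint:
  live B0: ∅→{b,m}
  live B1: {b,m}→{a,b,m}
  live B2: {b,m}→{a,m}
  live B3: {a,b,m}→{a,b,m}
  live B4: {a,m}→∅
  live B5: {a}→∅
  live B6: {a,b,m}→{a,b,m}
  live B7: ∅→∅

live-out(B2) = ["a", "m"]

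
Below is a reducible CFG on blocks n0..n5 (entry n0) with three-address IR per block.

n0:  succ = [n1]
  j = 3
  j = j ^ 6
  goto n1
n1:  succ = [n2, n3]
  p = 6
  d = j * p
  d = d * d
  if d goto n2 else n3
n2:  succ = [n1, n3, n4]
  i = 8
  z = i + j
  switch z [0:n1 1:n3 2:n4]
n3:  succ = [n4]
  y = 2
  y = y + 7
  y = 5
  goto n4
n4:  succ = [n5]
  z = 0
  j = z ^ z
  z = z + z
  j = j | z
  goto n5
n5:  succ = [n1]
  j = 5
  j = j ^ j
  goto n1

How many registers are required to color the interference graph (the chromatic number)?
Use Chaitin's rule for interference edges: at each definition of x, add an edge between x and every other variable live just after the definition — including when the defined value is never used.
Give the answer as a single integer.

Block summaries:
  n0: def={j} ue=∅
  n1: def={d,p} ue={j}
  n2: def={i,z} ue={j}
  n3: def={y} ue=∅
  n4: def={j,z} ue=∅
  n5: def={j} ue=∅

Liveness:
  n0: in=∅ out={j}
  n1: in={j} out={j}
  n2: in={j} out={j}
  n3: in=∅ out=∅
  n4: in=∅ out=∅
  n5: in=∅ out={j}

Conflict graph:
  d↔{j}
  i↔{j}
  j↔{d,i,p,z}
  p↔{j}
  y↔∅
  z↔{j}

Chromatic number:
  lower bound: {d,j} mutually conflict ⇒ χ ≥ 2
  2-colouring: r0={j,y}  r1={d,i,p,z}
  χ = 2

Answer: 2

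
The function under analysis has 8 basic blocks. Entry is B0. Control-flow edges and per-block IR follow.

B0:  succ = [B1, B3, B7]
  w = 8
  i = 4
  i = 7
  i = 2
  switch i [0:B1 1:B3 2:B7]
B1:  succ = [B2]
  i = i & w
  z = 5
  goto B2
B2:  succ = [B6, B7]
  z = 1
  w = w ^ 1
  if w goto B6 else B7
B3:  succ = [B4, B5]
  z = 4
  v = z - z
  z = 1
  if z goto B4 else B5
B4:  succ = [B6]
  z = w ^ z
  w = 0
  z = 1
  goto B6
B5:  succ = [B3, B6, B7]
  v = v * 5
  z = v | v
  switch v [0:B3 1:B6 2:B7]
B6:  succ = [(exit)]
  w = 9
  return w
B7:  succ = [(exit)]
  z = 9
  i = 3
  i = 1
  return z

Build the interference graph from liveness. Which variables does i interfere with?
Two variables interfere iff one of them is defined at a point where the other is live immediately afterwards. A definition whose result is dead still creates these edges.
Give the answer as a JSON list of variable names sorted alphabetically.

Answer: ["w", "z"]

Working:
Block summaries:
  B0: {i,w} / ∅
  B1: {i,z} / {i,w}
  B2: {w,z} / {w}
  B3: {v,z} / ∅
  B4: {w,z} / {w,z}
  B5: {v,z} / {v}
  B6: {w} / ∅
  B7: {i,z} / ∅

Live sets:
  B0 li=∅ lo={i,w}
  B1 li={i,w} lo={w}
  B2 li={w} lo=∅
  B3 li={w} lo={v,w,z}
  B4 li={w,z} lo=∅
  B5 li={v,w} lo={w}
  B6 li=∅ lo=∅
  B7 li=∅ lo=∅

Interfere edges:
  i: {w,z}
  v: {w,z}
  w: {i,v,z}
  z: {i,v,w}

N(i) = ["w", "z"]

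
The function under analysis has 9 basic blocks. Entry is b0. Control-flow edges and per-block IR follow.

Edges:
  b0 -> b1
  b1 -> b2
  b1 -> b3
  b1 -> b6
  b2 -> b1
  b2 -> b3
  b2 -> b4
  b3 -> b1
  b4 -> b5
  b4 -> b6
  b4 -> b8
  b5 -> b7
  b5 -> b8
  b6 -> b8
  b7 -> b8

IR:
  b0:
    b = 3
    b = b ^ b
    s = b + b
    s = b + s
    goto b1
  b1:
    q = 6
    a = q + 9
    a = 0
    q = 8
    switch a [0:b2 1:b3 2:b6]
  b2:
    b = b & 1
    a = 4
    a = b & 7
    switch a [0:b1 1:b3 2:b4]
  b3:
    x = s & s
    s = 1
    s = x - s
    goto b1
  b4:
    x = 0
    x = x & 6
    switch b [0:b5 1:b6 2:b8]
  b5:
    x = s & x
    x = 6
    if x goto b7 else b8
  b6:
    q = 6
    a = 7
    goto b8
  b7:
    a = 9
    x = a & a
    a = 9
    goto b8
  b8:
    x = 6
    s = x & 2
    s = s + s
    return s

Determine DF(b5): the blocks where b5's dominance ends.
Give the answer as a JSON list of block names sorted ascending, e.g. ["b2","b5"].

idom tree: b1←b0 b2←b1 b3←b1 b4←b2 b5←b4 b6←b1 b7←b5 b8←b1
Join-block Dom:
  b1: preds {b0,b2,b3}: {b0} ∩ {b0,b1,b2} ∩ {b0,b1,b3} = {b0}; idom=b0
  b3: preds {b1,b2}: {b0,b1} ∩ {b0,b1,b2} = {b0,b1}; idom=b1
  b6: preds {b1,b4}: {b0,b1} ∩ {b0,b1,b2,b4} = {b0,b1}; idom=b1
  b8: preds {b4,b5,b6,b7}: {b0,b1,b2,b4} ∩ {b0,b1,b2,b4,b5} ∩ {b0,b1,b6} ∩ {b0,b1,b2,b4,b5,b7} = {b0,b1}; idom=b1

Frontier:
  b1←b0: walk · to b0
  b1←b2: walk b2→b1 to b0
  b1←b3: walk b3→b1 to b0
  b3←b1: walk · to b1
  b3←b2: walk b2 to b1
  b6←b1: walk · to b1
  b6←b4: walk b4→b2 to b1
  b8←b4: walk b4→b2 to b1
  b8←b5: walk b5→b4→b2 to b1
  b8←b6: walk b6 to b1
  b8←b7: walk b7→b5→b4→b2 to b1
  b0: DF=∅
  b1: DF={b1}
  b2: DF={b1,b3,b6,b8}
  b3: DF={b1}
  b4: DF={b6,b8}
  b5: DF={b8}
  b6: DF={b8}
  b7: DF={b8}
  b8: DF=∅

DF(b5) = ["b8"]

Answer: ["b8"]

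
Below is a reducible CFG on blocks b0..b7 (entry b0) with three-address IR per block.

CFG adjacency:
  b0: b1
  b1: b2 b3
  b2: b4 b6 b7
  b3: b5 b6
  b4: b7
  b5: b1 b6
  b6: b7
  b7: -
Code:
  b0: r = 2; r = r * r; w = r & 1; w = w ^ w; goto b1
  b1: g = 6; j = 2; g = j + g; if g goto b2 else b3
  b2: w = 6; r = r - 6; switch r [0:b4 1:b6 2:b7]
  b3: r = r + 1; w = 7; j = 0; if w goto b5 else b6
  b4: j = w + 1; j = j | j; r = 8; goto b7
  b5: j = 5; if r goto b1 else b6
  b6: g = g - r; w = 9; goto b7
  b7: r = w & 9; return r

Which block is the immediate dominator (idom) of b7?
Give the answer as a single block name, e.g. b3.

Answer: b1

Working:
idom tree: b1←b0 b2←b1 b3←b1 b4←b2 b5←b3 b6←b1 b7←b1
Dom∩ at merges:
  b1: preds {b0,b5}: {b0} ∩ {b0,b1,b3,b5} = {b0}; idom=b0
  b6: preds {b2,b3,b5}: {b0,b1,b2} ∩ {b0,b1,b3} ∩ {b0,b1,b3,b5} = {b0,b1}; idom=b1
  b7: preds {b2,b4,b6}: {b0,b1,b2} ∩ {b0,b1,b2,b4} ∩ {b0,b1,b6} = {b0,b1}; idom=b1

idom(b7) = b1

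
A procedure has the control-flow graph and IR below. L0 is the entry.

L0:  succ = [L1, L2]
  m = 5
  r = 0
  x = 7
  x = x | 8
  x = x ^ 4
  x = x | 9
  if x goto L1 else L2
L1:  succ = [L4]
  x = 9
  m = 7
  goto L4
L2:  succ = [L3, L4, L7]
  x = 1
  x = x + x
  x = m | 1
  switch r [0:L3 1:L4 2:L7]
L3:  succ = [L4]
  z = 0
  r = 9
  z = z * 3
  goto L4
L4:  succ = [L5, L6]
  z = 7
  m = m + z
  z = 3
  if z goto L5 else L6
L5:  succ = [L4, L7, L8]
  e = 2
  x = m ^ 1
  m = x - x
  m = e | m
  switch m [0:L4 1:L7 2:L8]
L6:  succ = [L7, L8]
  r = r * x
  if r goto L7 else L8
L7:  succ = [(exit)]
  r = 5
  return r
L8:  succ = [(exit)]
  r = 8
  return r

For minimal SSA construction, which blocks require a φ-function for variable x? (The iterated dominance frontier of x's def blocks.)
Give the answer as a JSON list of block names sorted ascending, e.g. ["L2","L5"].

Answer: ["L4", "L7", "L8"]

Derivation:
idom tree: L1←L0 L2←L0 L3←L2 L4←L0 L5←L4 L6←L4 L7←L0 L8←L4
Dom at joins:
  L4: preds {L1,L2,L3,L5}: {L0,L1} ∩ {L0,L2} ∩ {L0,L2,L3} ∩ {L0,L4,L5} = {L0}; idom=L0
  L7: preds {L2,L5,L6}: {L0,L2} ∩ {L0,L4,L5} ∩ {L0,L4,L6} = {L0}; idom=L0
  L8: preds {L5,L6}: {L0,L4,L5} ∩ {L0,L4,L6} = {L0,L4}; idom=L4

Frontier:
  join L4 pred L1: L1 stop@L0
  join L4 pred L2: L2 stop@L0
  join L4 pred L3: L3→L2 stop@L0
  join L4 pred L5: L5→L4 stop@L0
  join L7 pred L2: L2 stop@L0
  join L7 pred L5: L5→L4 stop@L0
  join L7 pred L6: L6→L4 stop@L0
  join L8 pred L5: L5 stop@L4
  join L8 pred L6: L6 stop@L4
  DF(L0)=∅
  DF(L1)={L4}
  DF(L2)={L4,L7}
  DF(L3)={L4}
  DF(L4)={L4,L7}
  DF(L5)={L4,L7,L8}
  DF(L6)={L7,L8}
  DF(L7)=∅
  DF(L8)=∅

φ for x: defs {L0,L1,L2,L5}
  DF⁺ = {L4,L7,L8}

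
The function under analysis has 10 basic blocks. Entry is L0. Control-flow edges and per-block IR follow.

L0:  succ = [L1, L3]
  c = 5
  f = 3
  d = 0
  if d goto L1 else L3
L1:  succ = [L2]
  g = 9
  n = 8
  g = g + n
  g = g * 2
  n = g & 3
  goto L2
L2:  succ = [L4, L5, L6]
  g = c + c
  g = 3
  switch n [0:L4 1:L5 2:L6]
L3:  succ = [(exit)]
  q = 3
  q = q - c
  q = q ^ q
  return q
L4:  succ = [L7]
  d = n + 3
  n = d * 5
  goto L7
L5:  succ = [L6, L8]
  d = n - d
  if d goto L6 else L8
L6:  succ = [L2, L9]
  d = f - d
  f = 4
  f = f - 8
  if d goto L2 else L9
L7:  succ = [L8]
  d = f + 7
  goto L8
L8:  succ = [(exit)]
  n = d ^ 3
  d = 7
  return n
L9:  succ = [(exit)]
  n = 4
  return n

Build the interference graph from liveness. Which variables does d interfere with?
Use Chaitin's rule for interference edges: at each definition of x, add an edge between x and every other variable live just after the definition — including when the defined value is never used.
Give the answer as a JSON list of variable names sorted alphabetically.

Block summaries:
  L0: {c,d,f} / ∅
  L1: {g,n} / ∅
  L2: {g} / {c,n}
  L3: {q} / {c}
  L4: {d,n} / {n}
  L5: {d} / {d,n}
  L6: {d,f} / {d,f}
  L7: {d} / {f}
  L8: {d,n} / {d}
  L9: {n} / ∅

Live sets:
  L0 li=∅ lo={c,d,f}
  L1 li={c,d,f} lo={c,d,f,n}
  L2 li={c,d,f,n} lo={c,d,f,n}
  L3 li={c} lo=∅
  L4 li={f,n} lo={f}
  L5 li={c,d,f,n} lo={c,d,f,n}
  L6 li={c,d,f,n} lo={c,d,f,n}
  L7 li={f} lo={d}
  L8 li={d} lo=∅
  L9 li=∅ lo=∅

Conflict graph:
  c — {d,f,g,n,q}
  d — {c,f,g,n}
  f — {c,d,g,n}
  g — {c,d,f,n}
  n — {c,d,f,g}
  q — {c}

N(d) = ["c", "f", "g", "n"]

Answer: ["c", "f", "g", "n"]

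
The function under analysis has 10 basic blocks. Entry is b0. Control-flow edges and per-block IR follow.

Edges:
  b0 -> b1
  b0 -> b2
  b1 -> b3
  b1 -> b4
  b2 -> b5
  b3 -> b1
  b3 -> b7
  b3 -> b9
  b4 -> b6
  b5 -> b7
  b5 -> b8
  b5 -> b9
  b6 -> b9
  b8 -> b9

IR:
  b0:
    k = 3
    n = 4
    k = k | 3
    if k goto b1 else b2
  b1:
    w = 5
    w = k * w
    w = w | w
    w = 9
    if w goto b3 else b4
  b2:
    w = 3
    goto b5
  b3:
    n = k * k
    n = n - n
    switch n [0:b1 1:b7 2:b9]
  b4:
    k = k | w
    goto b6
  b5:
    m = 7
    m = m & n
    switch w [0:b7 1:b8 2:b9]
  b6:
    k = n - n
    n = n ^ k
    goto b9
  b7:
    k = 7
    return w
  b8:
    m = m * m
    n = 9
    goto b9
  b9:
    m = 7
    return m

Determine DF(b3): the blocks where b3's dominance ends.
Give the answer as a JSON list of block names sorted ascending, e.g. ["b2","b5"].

idom tree: b1←b0 b2←b0 b3←b1 b4←b1 b5←b2 b6←b4 b7←b0 b8←b5 b9←b0
Dom at joins:
  b1: preds {b0,b3}: {b0} ∩ {b0,b1,b3} = {b0}; idom=b0
  b7: preds {b3,b5}: {b0,b1,b3} ∩ {b0,b2,b5} = {b0}; idom=b0
  b9: preds {b3,b5,b6,b8}: {b0,b1,b3} ∩ {b0,b2,b5} ∩ {b0,b1,b4,b6} ∩ {b0,b2,b5,b8} = {b0}; idom=b0

DF derivation:
  join b1 pred b0: · stop@b0
  join b1 pred b3: b3→b1 stop@b0
  join b7 pred b3: b3→b1 stop@b0
  join b7 pred b5: b5→b2 stop@b0
  join b9 pred b3: b3→b1 stop@b0
  join b9 pred b5: b5→b2 stop@b0
  join b9 pred b6: b6→b4→b1 stop@b0
  join b9 pred b8: b8→b5→b2 stop@b0
  b0: DF=∅
  b1: DF={b1,b7,b9}
  b2: DF={b7,b9}
  b3: DF={b1,b7,b9}
  b4: DF={b9}
  b5: DF={b7,b9}
  b6: DF={b9}
  b7: DF=∅
  b8: DF={b9}
  b9: DF=∅

DF(b3) = ["b1", "b7", "b9"]

Answer: ["b1", "b7", "b9"]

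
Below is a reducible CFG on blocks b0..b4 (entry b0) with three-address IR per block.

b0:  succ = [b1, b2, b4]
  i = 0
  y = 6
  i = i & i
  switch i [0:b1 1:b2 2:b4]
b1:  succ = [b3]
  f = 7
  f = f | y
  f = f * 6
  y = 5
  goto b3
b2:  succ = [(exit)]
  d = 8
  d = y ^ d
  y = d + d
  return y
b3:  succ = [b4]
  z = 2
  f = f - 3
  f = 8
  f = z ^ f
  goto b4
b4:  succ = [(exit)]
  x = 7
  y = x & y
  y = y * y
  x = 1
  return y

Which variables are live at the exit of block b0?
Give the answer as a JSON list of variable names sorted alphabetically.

def/use:
  b0: def={i,y} ue=∅
  b1: def={f,y} ue={y}
  b2: def={d,y} ue={y}
  b3: def={f,z} ue={f}
  b4: def={x,y} ue={y}

Live sets:
  b0 li=∅ lo={y}
  b1 li={y} lo={f,y}
  b2 li={y} lo=∅
  b3 li={f,y} lo={y}
  b4 li={y} lo=∅

live-out(b0) = ["y"]

Answer: ["y"]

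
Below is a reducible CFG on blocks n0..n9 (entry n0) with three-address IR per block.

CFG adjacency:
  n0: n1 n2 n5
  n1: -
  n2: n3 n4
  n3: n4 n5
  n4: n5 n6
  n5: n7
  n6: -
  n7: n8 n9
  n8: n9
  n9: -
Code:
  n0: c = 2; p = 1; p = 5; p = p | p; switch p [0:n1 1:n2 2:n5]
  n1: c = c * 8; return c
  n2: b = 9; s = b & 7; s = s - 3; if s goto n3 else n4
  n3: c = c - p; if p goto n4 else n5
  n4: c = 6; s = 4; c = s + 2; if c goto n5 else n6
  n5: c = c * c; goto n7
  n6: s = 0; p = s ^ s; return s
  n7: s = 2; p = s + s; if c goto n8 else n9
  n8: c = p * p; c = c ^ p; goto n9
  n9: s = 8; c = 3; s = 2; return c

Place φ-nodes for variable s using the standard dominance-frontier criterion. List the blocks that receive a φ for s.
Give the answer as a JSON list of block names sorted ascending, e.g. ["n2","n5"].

Answer: ["n5"]

Analysis:
idom tree: n1←n0 n2←n0 n3←n2 n4←n2 n5←n0 n6←n4 n7←n5 n8←n7 n9←n7
Dom∩ at merges:
  n4: preds {n2,n3}: {n0,n2} ∩ {n0,n2,n3} = {n0,n2}; idom=n2
  n5: preds {n0,n3,n4}: {n0} ∩ {n0,n2,n3} ∩ {n0,n2,n4} = {n0}; idom=n0
  n9: preds {n7,n8}: {n0,n5,n7} ∩ {n0,n5,n7,n8} = {n0,n5,n7}; idom=n7

DF walk-up:
  n4←n2: walk · to n2
  n4←n3: walk n3 to n2
  n5←n0: walk · to n0
  n5←n3: walk n3→n2 to n0
  n5←n4: walk n4→n2 to n0
  n9←n7: walk · to n7
  n9←n8: walk n8 to n7
  n0: DF=∅
  n1: DF=∅
  n2: DF={n5}
  n3: DF={n4,n5}
  n4: DF={n5}
  n5: DF=∅
  n6: DF=∅
  n7: DF=∅
  n8: DF={n9}
  n9: DF=∅

φ for s: defs {n2,n4,n6,n7,n9}
  DF⁺ = {n5}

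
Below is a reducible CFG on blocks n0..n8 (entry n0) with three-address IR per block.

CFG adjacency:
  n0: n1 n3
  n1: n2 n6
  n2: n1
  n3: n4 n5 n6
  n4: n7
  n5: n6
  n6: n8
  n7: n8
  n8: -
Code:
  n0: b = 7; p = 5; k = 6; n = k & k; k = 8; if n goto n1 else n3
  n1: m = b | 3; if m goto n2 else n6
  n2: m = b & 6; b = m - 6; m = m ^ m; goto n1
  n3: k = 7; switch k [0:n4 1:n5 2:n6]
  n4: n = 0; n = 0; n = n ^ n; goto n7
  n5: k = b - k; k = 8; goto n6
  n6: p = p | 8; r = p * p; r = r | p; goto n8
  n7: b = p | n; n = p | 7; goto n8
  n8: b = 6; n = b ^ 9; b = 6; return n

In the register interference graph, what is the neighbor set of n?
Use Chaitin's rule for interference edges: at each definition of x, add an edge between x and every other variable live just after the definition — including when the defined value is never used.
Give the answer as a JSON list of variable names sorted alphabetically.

Answer: ["b", "k", "p"]

Analysis:
Block summaries:
  n0: def={b,k,n,p} ue=∅
  n1: def={m} ue={b}
  n2: def={b,m} ue={b}
  n3: def={k} ue=∅
  n4: def={n} ue=∅
  n5: def={k} ue={b,k}
  n6: def={p,r} ue={p}
  n7: def={b,n} ue={n,p}
  n8: def={b,n} ue=∅

Live sets:
  n0: in=∅ out={b,p}
  n1: in={b,p} out={b,p}
  n2: in={b,p} out={b,p}
  n3: in={b,p} out={b,k,p}
  n4: in={p} out={n,p}
  n5: in={b,k,p} out={p}
  n6: in={p} out=∅
  n7: in={n,p} out=∅
  n8: in=∅ out=∅

Conflict graph:
  b↔{k,m,n,p}
  k↔{b,n,p}
  m↔{b,p}
  n↔{b,k,p}
  p↔{b,k,m,n,r}
  r↔{p}

N(n) = ["b", "k", "p"]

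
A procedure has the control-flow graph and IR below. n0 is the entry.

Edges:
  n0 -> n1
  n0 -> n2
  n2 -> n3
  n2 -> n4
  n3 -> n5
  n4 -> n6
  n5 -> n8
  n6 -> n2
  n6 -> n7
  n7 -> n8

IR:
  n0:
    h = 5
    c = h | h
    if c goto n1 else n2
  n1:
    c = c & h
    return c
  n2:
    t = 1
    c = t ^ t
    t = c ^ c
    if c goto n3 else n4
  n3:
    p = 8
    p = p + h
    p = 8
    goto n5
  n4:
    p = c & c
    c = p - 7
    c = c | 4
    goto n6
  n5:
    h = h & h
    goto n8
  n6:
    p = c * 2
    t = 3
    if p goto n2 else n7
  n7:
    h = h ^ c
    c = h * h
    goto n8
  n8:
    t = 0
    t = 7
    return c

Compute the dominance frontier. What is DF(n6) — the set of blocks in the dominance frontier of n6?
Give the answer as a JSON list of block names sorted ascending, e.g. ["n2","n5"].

Answer: ["n2", "n8"]

Analysis:
idom tree: n1←n0 n2←n0 n3←n2 n4←n2 n5←n3 n6←n4 n7←n6 n8←n2
Dom∩ at merges:
  n2: preds {n0,n6}: {n0} ∩ {n0,n2,n4,n6} = {n0}; idom=n0
  n8: preds {n5,n7}: {n0,n2,n3,n5} ∩ {n0,n2,n4,n6,n7} = {n0,n2}; idom=n2

DF walk-up:
  n2←n0: walk · to n0
  n2←n6: walk n6→n4→n2 to n0
  n8←n5: walk n5→n3 to n2
  n8←n7: walk n7→n6→n4 to n2
  n0: DF=∅
  n1: DF=∅
  n2: DF={n2}
  n3: DF={n8}
  n4: DF={n2,n8}
  n5: DF={n8}
  n6: DF={n2,n8}
  n7: DF={n8}
  n8: DF=∅

DF(n6) = ["n2", "n8"]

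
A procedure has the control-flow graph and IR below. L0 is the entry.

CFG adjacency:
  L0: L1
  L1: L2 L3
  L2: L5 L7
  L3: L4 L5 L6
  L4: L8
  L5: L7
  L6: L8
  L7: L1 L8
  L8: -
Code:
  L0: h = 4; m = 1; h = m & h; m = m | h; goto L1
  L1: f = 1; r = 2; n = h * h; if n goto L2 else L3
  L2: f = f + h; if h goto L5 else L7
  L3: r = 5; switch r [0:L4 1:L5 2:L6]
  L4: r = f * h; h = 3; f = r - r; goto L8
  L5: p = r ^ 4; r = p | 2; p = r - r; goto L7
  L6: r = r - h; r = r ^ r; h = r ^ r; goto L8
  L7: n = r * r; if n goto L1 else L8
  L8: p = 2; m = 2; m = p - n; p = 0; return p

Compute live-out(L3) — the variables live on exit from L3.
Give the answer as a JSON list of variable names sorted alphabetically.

Answer: ["f", "h", "n", "r"]

Derivation:
def/use:
  L0 def {h,m} use ∅
  L1 def {f,n,r} use {h}
  L2 def {f} use {f,h}
  L3 def {r} use ∅
  L4 def {f,h,r} use {f,h}
  L5 def {p,r} use {r}
  L6 def {h,r} use {h,r}
  L7 def {n} use {r}
  L8 def {m,p} use {n}

Liveness:
  L0 li=∅ lo={h}
  L1 li={h} lo={f,h,n,r}
  L2 li={f,h,r} lo={h,r}
  L3 li={f,h,n} lo={f,h,n,r}
  L4 li={f,h,n} lo={n}
  L5 li={h,r} lo={h,r}
  L6 li={h,n,r} lo={n}
  L7 li={h,r} lo={h,n}
  L8 li={n} lo=∅

live-out(L3) = ["f", "h", "n", "r"]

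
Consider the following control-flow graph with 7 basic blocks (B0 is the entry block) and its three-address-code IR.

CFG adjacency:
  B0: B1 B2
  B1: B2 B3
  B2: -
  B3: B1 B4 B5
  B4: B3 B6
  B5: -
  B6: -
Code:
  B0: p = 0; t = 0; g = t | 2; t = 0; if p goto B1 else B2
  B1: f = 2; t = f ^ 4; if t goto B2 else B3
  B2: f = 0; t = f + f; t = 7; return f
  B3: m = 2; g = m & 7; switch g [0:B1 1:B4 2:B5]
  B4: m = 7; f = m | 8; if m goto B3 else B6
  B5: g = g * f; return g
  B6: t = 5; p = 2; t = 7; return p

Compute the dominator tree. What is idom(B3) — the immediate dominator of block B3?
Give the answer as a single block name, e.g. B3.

idom tree: B1←B0 B2←B0 B3←B1 B4←B3 B5←B3 B6←B4
Dom∩ at merges:
  B1: preds {B0,B3}: {B0} ∩ {B0,B1,B3} = {B0}; idom=B0
  B2: preds {B0,B1}: {B0} ∩ {B0,B1} = {B0}; idom=B0
  B3: preds {B1,B4}: {B0,B1} ∩ {B0,B1,B3,B4} = {B0,B1}; idom=B1

idom(B3) = B1

Answer: B1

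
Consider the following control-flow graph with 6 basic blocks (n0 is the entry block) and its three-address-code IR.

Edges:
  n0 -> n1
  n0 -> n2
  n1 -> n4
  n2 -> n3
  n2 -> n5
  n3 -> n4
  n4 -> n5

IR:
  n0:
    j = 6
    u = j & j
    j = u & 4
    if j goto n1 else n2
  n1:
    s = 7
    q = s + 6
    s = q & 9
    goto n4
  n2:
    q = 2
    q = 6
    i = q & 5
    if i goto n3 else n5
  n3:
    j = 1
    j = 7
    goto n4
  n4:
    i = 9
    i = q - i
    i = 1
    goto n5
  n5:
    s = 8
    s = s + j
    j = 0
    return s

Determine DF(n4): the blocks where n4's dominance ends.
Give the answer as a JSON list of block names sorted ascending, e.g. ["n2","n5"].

Answer: ["n5"]

Working:
idom tree: n1←n0 n2←n0 n3←n2 n4←n0 n5←n0
Dom∩ at merges:
  n4: preds {n1,n3}: {n0,n1} ∩ {n0,n2,n3} = {n0}; idom=n0
  n5: preds {n2,n4}: {n0,n2} ∩ {n0,n4} = {n0}; idom=n0

Frontier:
  n4←n1: walk n1 to n0
  n4←n3: walk n3→n2 to n0
  n5←n2: walk n2 to n0
  n5←n4: walk n4 to n0
  n0 → ∅
  n1 → {n4}
  n2 → {n4,n5}
  n3 → {n4}
  n4 → {n5}
  n5 → ∅

DF(n4) = ["n5"]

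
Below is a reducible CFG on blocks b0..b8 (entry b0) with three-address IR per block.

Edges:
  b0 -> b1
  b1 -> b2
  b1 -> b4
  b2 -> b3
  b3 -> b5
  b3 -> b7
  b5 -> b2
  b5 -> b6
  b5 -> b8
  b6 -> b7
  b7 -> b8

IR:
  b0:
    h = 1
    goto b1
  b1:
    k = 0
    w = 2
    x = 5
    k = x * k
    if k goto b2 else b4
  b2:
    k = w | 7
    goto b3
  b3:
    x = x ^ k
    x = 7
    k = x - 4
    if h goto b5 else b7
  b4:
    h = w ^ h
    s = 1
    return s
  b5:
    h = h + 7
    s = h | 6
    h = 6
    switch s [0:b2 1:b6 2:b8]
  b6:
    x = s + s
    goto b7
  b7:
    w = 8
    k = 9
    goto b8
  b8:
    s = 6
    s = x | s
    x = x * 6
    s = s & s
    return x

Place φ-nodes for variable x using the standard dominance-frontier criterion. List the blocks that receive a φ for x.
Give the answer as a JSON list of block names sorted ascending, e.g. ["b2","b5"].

idom tree: b1←b0 b2←b1 b3←b2 b4←b1 b5←b3 b6←b5 b7←b3 b8←b3
Dom∩ at merges:
  b2: preds {b1,b5}: {b0,b1} ∩ {b0,b1,b2,b3,b5} = {b0,b1}; idom=b1
  b7: preds {b3,b6}: {b0,b1,b2,b3} ∩ {b0,b1,b2,b3,b5,b6} = {b0,b1,b2,b3}; idom=b3
  b8: preds {b5,b7}: {b0,b1,b2,b3,b5} ∩ {b0,b1,b2,b3,b7} = {b0,b1,b2,b3}; idom=b3

DF walk-up:
  b2←b1: walk · to b1
  b2←b5: walk b5→b3→b2 to b1
  b7←b3: walk · to b3
  b7←b6: walk b6→b5 to b3
  b8←b5: walk b5 to b3
  b8←b7: walk b7 to b3
  DF(b0)=∅
  DF(b1)=∅
  DF(b2)={b2}
  DF(b3)={b2}
  DF(b4)=∅
  DF(b5)={b2,b7,b8}
  DF(b6)={b7}
  DF(b7)={b8}
  DF(b8)=∅

φ for x: defs {b1,b3,b6,b8}
  DF⁺ = {b2,b7,b8}

Answer: ["b2", "b7", "b8"]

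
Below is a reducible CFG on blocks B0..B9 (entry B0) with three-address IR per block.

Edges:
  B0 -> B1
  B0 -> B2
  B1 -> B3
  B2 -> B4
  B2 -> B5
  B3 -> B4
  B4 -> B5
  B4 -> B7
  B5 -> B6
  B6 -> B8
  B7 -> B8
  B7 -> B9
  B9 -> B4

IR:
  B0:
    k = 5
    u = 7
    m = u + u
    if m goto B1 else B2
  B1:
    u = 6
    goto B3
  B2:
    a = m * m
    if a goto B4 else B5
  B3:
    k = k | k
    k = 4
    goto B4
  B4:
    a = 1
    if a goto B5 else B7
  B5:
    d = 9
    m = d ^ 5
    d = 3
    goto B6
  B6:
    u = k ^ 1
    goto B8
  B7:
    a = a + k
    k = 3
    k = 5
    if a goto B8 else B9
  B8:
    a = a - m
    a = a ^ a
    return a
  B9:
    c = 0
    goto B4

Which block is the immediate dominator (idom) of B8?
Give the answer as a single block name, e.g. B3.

Answer: B0

Working:
idom tree: B1←B0 B2←B0 B3←B1 B4←B0 B5←B0 B6←B5 B7←B4 B8←B0 B9←B7
Dom∩ at merges:
  B4: preds {B2,B3,B9}: {B0,B2} ∩ {B0,B1,B3} ∩ {B0,B4,B7,B9} = {B0}; idom=B0
  B5: preds {B2,B4}: {B0,B2} ∩ {B0,B4} = {B0}; idom=B0
  B8: preds {B6,B7}: {B0,B5,B6} ∩ {B0,B4,B7} = {B0}; idom=B0

idom(B8) = B0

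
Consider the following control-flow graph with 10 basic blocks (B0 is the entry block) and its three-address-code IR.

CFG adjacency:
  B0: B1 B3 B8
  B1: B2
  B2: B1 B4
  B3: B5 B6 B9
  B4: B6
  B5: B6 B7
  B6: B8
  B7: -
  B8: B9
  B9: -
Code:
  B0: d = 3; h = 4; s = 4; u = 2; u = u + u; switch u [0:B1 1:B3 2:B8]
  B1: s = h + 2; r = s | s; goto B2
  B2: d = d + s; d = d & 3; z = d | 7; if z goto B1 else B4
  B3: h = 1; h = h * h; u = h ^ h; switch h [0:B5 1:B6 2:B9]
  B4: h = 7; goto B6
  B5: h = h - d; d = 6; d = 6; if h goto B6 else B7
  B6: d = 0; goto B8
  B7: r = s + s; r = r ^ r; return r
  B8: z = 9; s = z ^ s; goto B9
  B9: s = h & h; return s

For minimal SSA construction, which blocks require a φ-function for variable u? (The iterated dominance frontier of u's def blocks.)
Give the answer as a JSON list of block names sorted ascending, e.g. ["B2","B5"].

idom tree: B1←B0 B2←B1 B3←B0 B4←B2 B5←B3 B6←B0 B7←B5 B8←B0 B9←B0
Dom∩ at merges:
  B1: preds {B0,B2}: {B0} ∩ {B0,B1,B2} = {B0}; idom=B0
  B6: preds {B3,B4,B5}: {B0,B3} ∩ {B0,B1,B2,B4} ∩ {B0,B3,B5} = {B0}; idom=B0
  B8: preds {B0,B6}: {B0} ∩ {B0,B6} = {B0}; idom=B0
  B9: preds {B3,B8}: {B0,B3} ∩ {B0,B8} = {B0}; idom=B0

DF walk-up:
  B1←B0: walk · to B0
  B1←B2: walk B2→B1 to B0
  B6←B3: walk B3 to B0
  B6←B4: walk B4→B2→B1 to B0
  B6←B5: walk B5→B3 to B0
  B8←B0: walk · to B0
  B8←B6: walk B6 to B0
  B9←B3: walk B3 to B0
  B9←B8: walk B8 to B0
  DF(B0)=∅
  DF(B1)={B1,B6}
  DF(B2)={B1,B6}
  DF(B3)={B6,B9}
  DF(B4)={B6}
  DF(B5)={B6}
  DF(B6)={B8}
  DF(B7)=∅
  DF(B8)={B9}
  DF(B9)=∅

φ for u: defs {B0,B3}
  DF⁺ = {B6,B8,B9}

Answer: ["B6", "B8", "B9"]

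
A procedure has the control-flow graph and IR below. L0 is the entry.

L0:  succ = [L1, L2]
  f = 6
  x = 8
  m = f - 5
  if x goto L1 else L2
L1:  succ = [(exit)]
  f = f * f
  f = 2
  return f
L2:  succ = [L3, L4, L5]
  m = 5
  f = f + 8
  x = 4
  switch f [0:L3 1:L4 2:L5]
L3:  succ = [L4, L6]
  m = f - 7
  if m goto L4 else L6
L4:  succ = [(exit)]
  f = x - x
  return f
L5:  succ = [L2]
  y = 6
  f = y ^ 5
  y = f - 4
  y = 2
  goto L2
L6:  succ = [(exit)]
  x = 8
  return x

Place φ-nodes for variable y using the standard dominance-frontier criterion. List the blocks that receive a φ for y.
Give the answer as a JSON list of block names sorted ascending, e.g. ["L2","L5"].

Answer: ["L2"]

Analysis:
idom tree: L1←L0 L2←L0 L3←L2 L4←L2 L5←L2 L6←L3
Dom∩ at merges:
  L2: preds {L0,L5}: {L0} ∩ {L0,L2,L5} = {L0}; idom=L0
  L4: preds {L2,L3}: {L0,L2} ∩ {L0,L2,L3} = {L0,L2}; idom=L2

Frontier:
  join L2 pred L0: · stop@L0
  join L2 pred L5: L5→L2 stop@L0
  join L4 pred L2: · stop@L2
  join L4 pred L3: L3 stop@L2
  DF(L0)=∅
  DF(L1)=∅
  DF(L2)={L2}
  DF(L3)={L4}
  DF(L4)=∅
  DF(L5)={L2}
  DF(L6)=∅

φ for y: defs {L5}
  DF⁺ = {L2}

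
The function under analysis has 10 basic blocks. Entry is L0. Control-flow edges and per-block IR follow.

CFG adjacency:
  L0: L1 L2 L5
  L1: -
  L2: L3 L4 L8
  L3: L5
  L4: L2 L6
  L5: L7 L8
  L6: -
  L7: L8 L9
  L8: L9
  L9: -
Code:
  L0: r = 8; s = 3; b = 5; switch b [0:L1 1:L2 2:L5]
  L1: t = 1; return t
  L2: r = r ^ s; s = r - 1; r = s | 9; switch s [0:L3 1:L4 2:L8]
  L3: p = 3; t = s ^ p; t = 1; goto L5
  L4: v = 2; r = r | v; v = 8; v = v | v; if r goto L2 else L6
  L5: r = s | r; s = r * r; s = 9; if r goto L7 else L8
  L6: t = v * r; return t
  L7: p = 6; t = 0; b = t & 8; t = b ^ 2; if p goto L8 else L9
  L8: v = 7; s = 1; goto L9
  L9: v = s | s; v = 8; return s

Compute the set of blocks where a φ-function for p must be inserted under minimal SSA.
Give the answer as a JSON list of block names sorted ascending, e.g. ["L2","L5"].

Answer: ["L5", "L8", "L9"]

Analysis:
idom tree: L1←L0 L2←L0 L3←L2 L4←L2 L5←L0 L6←L4 L7←L5 L8←L0 L9←L0
Join-block Dom:
  L2: preds {L0,L4}: {L0} ∩ {L0,L2,L4} = {L0}; idom=L0
  L5: preds {L0,L3}: {L0} ∩ {L0,L2,L3} = {L0}; idom=L0
  L8: preds {L2,L5,L7}: {L0,L2} ∩ {L0,L5} ∩ {L0,L5,L7} = {L0}; idom=L0
  L9: preds {L7,L8}: {L0,L5,L7} ∩ {L0,L8} = {L0}; idom=L0

DF derivation:
  L2←L0: walk · to L0
  L2←L4: walk L4→L2 to L0
  L5←L0: walk · to L0
  L5←L3: walk L3→L2 to L0
  L8←L2: walk L2 to L0
  L8←L5: walk L5 to L0
  L8←L7: walk L7→L5 to L0
  L9←L7: walk L7→L5 to L0
  L9←L8: walk L8 to L0
  L0 → ∅
  L1 → ∅
  L2 → {L2,L5,L8}
  L3 → {L5}
  L4 → {L2}
  L5 → {L8,L9}
  L6 → ∅
  L7 → {L8,L9}
  L8 → {L9}
  L9 → ∅

φ for p: defs {L3,L7}
  DF⁺ = {L5,L8,L9}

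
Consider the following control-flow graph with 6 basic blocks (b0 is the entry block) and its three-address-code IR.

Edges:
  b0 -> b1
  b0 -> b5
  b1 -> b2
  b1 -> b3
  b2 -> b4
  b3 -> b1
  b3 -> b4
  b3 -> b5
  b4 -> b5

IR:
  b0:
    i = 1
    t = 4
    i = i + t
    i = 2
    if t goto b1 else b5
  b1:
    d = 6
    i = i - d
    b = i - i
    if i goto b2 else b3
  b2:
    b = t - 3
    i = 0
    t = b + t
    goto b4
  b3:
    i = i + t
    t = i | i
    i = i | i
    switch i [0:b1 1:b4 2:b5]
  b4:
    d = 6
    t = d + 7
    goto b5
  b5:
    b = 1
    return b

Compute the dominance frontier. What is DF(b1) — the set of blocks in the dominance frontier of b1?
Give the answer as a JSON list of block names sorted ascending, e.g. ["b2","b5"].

idom tree: b1←b0 b2←b1 b3←b1 b4←b1 b5←b0
Dom at joins:
  b1: preds {b0,b3}: {b0} ∩ {b0,b1,b3} = {b0}; idom=b0
  b4: preds {b2,b3}: {b0,b1,b2} ∩ {b0,b1,b3} = {b0,b1}; idom=b1
  b5: preds {b0,b3,b4}: {b0} ∩ {b0,b1,b3} ∩ {b0,b1,b4} = {b0}; idom=b0

DF walk-up:
  b1←b0: walk · to b0
  b1←b3: walk b3→b1 to b0
  b4←b2: walk b2 to b1
  b4←b3: walk b3 to b1
  b5←b0: walk · to b0
  b5←b3: walk b3→b1 to b0
  b5←b4: walk b4→b1 to b0
  b0 → ∅
  b1 → {b1,b5}
  b2 → {b4}
  b3 → {b1,b4,b5}
  b4 → {b5}
  b5 → ∅

DF(b1) = ["b1", "b5"]

Answer: ["b1", "b5"]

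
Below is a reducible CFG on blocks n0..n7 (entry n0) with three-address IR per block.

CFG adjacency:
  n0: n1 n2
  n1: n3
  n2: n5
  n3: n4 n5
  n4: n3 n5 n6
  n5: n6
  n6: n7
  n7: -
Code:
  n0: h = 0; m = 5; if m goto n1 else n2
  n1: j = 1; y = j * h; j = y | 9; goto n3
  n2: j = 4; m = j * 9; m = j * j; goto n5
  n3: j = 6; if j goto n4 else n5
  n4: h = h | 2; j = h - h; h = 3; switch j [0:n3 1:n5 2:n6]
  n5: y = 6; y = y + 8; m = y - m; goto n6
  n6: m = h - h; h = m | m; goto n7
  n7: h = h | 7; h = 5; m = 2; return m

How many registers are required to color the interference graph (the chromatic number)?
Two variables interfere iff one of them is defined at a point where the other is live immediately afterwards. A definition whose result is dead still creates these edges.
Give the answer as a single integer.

Answer: 3

Derivation:
def/use:
  n0: def={h,m} ue=∅
  n1: def={j,y} ue={h}
  n2: def={j,m} ue=∅
  n3: def={j} ue=∅
  n4: def={h,j} ue={h}
  n5: def={m,y} ue={m}
  n6: def={h,m} ue={h}
  n7: def={h,m} ue={h}

Liveness:
  n0: in=∅ out={h,m}
  n1: in={h,m} out={h,m}
  n2: in={h} out={h,m}
  n3: in={h,m} out={h,m}
  n4: in={h,m} out={h,m}
  n5: in={h,m} out={h}
  n6: in={h} out={h}
  n7: in={h} out=∅

Interference:
  h — {j,m,y}
  j — {h,m}
  m — {h,j,y}
  y — {h,m}

Registers:
  clique {h,j,m} ⇒ need ≥ 3
  3-colouring: R0={h}  R1={m}  R2={j,y}
  χ = 3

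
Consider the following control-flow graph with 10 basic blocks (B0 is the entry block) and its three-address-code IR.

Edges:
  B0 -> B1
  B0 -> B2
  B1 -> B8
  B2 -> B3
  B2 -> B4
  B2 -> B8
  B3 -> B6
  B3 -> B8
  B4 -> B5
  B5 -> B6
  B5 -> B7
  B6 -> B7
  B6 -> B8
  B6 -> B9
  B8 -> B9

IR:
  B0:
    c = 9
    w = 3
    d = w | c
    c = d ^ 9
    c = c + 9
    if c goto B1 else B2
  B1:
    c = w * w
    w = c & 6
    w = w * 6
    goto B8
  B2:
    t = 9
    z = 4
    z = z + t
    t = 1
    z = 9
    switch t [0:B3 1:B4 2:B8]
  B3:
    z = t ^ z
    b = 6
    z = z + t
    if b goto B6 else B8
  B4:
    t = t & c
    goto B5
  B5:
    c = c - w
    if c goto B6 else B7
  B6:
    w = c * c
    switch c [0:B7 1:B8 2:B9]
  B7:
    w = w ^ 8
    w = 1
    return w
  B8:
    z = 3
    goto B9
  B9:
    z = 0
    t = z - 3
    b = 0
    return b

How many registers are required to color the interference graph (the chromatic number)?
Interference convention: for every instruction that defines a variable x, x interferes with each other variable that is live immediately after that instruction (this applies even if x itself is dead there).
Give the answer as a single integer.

def/use:
  B0 def {c,d,w} use ∅
  B1 def {c,w} use {w}
  B2 def {t,z} use ∅
  B3 def {b,z} use {t,z}
  B4 def {t} use {c,t}
  B5 def {c} use {c,w}
  B6 def {w} use {c}
  B7 def {w} use {w}
  B8 def {z} use ∅
  B9 def {b,t,z} use ∅

Live sets:
  B0 li=∅ lo={c,w}
  B1 li={w} lo=∅
  B2 li={c,w} lo={c,t,w,z}
  B3 li={c,t,z} lo={c}
  B4 li={c,t,w} lo={c,w}
  B5 li={c,w} lo={c,w}
  B6 li={c} lo={w}
  B7 li={w} lo=∅
  B8 li=∅ lo=∅
  B9 li=∅ lo=∅

Interference:
  b — {c,t,z}
  c — {b,t,w,z}
  d — {w}
  t — {b,c,w,z}
  w — {c,d,t,z}
  z — {b,c,t,w}

Registers:
  {b,c,t,z} pairwise interfere (4-clique) ⇒ χ ≥ 4
  4-colouring: c0={c,d}  c1={t}  c2={b,w}  c3={z}
  χ = 4

Answer: 4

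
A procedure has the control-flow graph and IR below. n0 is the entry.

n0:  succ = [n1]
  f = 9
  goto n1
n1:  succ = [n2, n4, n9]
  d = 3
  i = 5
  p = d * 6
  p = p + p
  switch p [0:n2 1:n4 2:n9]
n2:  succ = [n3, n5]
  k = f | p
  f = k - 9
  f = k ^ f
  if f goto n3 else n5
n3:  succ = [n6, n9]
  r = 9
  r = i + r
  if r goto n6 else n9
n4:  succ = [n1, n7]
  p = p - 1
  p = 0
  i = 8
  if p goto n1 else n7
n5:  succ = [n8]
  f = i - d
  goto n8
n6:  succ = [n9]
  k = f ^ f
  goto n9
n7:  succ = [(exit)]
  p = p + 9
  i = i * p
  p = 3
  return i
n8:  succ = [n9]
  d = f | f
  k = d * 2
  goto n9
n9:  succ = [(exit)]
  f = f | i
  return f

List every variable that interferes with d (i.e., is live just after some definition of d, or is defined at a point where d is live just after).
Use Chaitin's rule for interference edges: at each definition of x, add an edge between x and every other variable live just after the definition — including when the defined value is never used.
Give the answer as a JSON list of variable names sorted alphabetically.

Block summaries:
  n0: def={f} ue=∅
  n1: def={d,i,p} ue=∅
  n2: def={f,k} ue={f,p}
  n3: def={r} ue={i}
  n4: def={i,p} ue={p}
  n5: def={f} ue={d,i}
  n6: def={k} ue={f}
  n7: def={i,p} ue={i,p}
  n8: def={d,k} ue={f}
  n9: def={f} ue={f,i}

Liveness:
  n0 li=∅ lo={f}
  n1 li={f} lo={d,f,i,p}
  n2 li={d,f,i,p} lo={d,f,i}
  n3 li={f,i} lo={f,i}
  n4 li={f,p} lo={f,i,p}
  n5 li={d,i} lo={f,i}
  n6 li={f,i} lo={f,i}
  n7 li={i,p} lo=∅
  n8 li={f,i} lo={f,i}
  n9 li={f,i} lo=∅

Conflict graph:
  d: {f,i,k,p}
  f: {d,i,k,p,r}
  i: {d,f,k,p,r}
  k: {d,f,i}
  p: {d,f,i}
  r: {f,i}

N(d) = ["f", "i", "k", "p"]

Answer: ["f", "i", "k", "p"]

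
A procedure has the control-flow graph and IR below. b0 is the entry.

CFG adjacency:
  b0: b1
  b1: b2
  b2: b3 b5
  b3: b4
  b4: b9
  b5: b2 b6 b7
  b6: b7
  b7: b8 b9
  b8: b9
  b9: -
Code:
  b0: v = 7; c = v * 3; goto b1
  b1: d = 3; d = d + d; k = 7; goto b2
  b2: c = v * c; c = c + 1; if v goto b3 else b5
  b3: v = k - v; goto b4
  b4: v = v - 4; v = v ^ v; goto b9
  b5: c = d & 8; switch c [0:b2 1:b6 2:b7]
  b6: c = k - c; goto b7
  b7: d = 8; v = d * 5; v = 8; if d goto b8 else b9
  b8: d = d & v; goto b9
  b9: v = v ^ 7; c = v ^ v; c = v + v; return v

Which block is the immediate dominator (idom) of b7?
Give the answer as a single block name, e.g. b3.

idom tree: b1←b0 b2←b1 b3←b2 b4←b3 b5←b2 b6←b5 b7←b5 b8←b7 b9←b2
Dom at joins:
  b2: preds {b1,b5}: {b0,b1} ∩ {b0,b1,b2,b5} = {b0,b1}; idom=b1
  b7: preds {b5,b6}: {b0,b1,b2,b5} ∩ {b0,b1,b2,b5,b6} = {b0,b1,b2,b5}; idom=b5
  b9: preds {b4,b7,b8}: {b0,b1,b2,b3,b4} ∩ {b0,b1,b2,b5,b7} ∩ {b0,b1,b2,b5,b7,b8} = {b0,b1,b2}; idom=b2

idom(b7) = b5

Answer: b5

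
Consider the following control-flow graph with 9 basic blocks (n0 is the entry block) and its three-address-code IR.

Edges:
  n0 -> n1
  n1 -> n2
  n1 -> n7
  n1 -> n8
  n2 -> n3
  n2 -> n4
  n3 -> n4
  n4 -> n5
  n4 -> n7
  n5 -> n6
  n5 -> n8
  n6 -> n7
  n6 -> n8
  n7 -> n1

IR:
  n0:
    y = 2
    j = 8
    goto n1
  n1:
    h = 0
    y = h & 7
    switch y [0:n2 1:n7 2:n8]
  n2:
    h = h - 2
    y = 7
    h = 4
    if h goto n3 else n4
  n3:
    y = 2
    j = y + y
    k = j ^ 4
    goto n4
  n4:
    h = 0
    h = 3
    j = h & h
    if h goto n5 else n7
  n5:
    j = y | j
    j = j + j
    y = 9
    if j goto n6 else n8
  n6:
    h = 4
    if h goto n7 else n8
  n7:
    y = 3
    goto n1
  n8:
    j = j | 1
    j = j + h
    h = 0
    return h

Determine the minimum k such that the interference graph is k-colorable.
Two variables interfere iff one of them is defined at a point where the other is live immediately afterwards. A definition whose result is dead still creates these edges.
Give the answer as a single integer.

Per-block:
  n0: {j,y} / ∅
  n1: {h,y} / ∅
  n2: {h,y} / {h}
  n3: {j,k,y} / ∅
  n4: {h,j} / ∅
  n5: {j,y} / {j,y}
  n6: {h} / ∅
  n7: {y} / ∅
  n8: {h,j} / {h,j}

Backward fixpoint:
  n0 li=∅ lo={j}
  n1 li={j} lo={h,j}
  n2 li={h} lo={y}
  n3 li=∅ lo={y}
  n4 li={y} lo={h,j,y}
  n5 li={h,j,y} lo={h,j}
  n6 li={j} lo={h,j}
  n7 li={j} lo={j}
  n8 li={h,j} lo=∅

Interference:
  h↔{j,y}
  j↔{h,y}
  k↔{y}
  y↔{h,j,k}

Registers:
  clique {h,j,y} ⇒ need ≥ 3
  3-colouring: c0={y}  c1={h,k}  c2={j}
  χ = 3

Answer: 3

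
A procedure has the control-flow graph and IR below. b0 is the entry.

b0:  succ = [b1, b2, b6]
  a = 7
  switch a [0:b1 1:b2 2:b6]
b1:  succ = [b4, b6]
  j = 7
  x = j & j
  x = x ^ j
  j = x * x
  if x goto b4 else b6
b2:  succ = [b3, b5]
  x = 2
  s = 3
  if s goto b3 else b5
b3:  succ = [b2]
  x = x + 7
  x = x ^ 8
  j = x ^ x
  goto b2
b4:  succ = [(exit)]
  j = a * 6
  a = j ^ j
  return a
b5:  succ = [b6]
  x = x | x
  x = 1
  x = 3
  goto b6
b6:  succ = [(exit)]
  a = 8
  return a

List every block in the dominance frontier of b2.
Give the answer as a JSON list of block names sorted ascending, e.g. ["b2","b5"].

Answer: ["b2", "b6"]

Analysis:
idom tree: b1←b0 b2←b0 b3←b2 b4←b1 b5←b2 b6←b0
Join-block Dom:
  b2: preds {b0,b3}: {b0} ∩ {b0,b2,b3} = {b0}; idom=b0
  b6: preds {b0,b1,b5}: {b0} ∩ {b0,b1} ∩ {b0,b2,b5} = {b0}; idom=b0

DF derivation:
  b2←b0: walk · to b0
  b2←b3: walk b3→b2 to b0
  b6←b0: walk · to b0
  b6←b1: walk b1 to b0
  b6←b5: walk b5→b2 to b0
  b0 → ∅
  b1 → {b6}
  b2 → {b2,b6}
  b3 → {b2}
  b4 → ∅
  b5 → {b6}
  b6 → ∅

DF(b2) = ["b2", "b6"]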